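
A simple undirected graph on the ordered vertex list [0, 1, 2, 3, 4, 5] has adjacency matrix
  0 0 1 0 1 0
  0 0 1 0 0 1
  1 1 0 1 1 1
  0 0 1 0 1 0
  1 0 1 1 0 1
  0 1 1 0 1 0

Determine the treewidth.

A width-2 tree decomposition is:
Bags: B1 = {2, 4, 5}  B2 = {0, 2, 4}  B3 = {2, 3, 4}  B4 = {1, 2, 5}
Tree: B1–B2, B1–B3, B1–B4
Each bag holds 3 vertices, so the decomposition has width 2, which upper-bounds the treewidth. Conversely, {1, 2, 5} is a clique of size 3, and the vertices of any clique must share a bag in every tree decomposition; so some bag has ≥ 3 vertices and tw(G) ≥ 2. Hence tw(G) = 2 exactly.

2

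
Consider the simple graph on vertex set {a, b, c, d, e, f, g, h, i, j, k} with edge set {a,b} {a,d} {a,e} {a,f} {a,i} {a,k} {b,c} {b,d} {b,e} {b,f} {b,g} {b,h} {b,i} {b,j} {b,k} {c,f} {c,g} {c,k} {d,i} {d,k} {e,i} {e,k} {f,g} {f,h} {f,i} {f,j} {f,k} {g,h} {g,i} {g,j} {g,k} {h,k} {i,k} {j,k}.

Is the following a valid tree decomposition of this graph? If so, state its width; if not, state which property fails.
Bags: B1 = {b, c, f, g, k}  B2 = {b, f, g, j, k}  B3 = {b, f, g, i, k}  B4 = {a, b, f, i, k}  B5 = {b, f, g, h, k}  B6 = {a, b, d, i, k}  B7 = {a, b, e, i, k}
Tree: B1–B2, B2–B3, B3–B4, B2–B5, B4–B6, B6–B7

Yes; width 4.

Checking the three conditions: (i) the bags cover all of {a, b, c, d, e, f, g, h, i, j, k}; (ii) for each edge, some bag contains both endpoints; (iii) the bags containing any fixed vertex form a subtree. All hold, so the decomposition is valid with width 5 − 1 = 4.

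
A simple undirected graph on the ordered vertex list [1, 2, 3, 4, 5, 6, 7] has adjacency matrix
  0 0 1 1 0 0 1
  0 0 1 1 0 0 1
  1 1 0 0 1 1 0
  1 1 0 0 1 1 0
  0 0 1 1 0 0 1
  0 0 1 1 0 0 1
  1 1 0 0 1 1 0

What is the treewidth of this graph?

3

A width-3 tree decomposition is:
Bags: B1 = {3, 4, 5, 7}  B2 = {1, 3, 4, 7}  B3 = {2, 3, 4, 7}  B4 = {3, 4, 6, 7}
Tree: B1–B2, B2–B3, B3–B4
Every bag has size at most 4, so the width is 4 − 1 = 3 and tw(G) ≤ 3. For the lower bound: the 4 vertex sets {4,5}, {1,7}, {3}, {2} are disjoint, each induces a connected subgraph, and every pair is joined by at least one edge of G. Contracting each set to a single vertex therefore yields K_{4} as a minor, and since treewidth is minor-monotone, tw(G) ≥ tw(K_{4}) = 3. The upper and lower bounds meet at 3, so that is the treewidth.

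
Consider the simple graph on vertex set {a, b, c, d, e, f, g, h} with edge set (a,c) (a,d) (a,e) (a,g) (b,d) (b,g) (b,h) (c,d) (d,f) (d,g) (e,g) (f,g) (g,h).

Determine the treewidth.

2

A width-2 tree decomposition is:
Bags: B1 = {a, d, g}  B2 = {b, d, g}  B3 = {a, c, d}  B4 = {b, g, h}  B5 = {a, e, g}  B6 = {d, f, g}
Tree: B1–B2, B1–B3, B2–B4, B1–B5, B1–B6
The largest bag has 3 vertices, giving width 2; this decomposition certifies tw(G) ≤ 2. On the other hand G contains the 3-clique {d, f, g}. A clique must lie in a single bag of any decomposition, so no decomposition can have width below 2. Combining the bounds, tw(G) = 2.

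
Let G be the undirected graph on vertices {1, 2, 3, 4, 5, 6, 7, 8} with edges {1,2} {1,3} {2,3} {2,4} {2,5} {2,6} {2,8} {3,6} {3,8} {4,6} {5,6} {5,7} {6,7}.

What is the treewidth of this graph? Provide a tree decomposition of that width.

Every bag has size at most 3, so the width is 3 − 1 = 2 and tw(G) ≤ 2. On the other hand G contains the 3-clique {2, 3, 8}. A clique must lie in a single bag of any decomposition, so no decomposition can have width below 2. Hence tw(G) = 2 exactly.

Treewidth 2.
Bags: B1 = {2, 4, 6}  B2 = {2, 5, 6}  B3 = {2, 3, 6}  B4 = {5, 6, 7}  B5 = {1, 2, 3}  B6 = {2, 3, 8}
Tree: B1–B2, B1–B3, B2–B4, B3–B5, B5–B6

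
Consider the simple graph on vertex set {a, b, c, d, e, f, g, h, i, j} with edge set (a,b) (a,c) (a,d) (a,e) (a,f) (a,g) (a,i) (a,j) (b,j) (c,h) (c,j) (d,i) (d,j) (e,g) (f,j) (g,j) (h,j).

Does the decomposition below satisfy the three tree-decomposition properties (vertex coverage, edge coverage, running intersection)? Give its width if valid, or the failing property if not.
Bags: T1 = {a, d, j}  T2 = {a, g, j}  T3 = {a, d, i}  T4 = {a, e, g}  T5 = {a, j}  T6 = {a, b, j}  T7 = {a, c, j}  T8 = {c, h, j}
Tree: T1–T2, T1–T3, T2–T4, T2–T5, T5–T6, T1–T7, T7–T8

A tree decomposition must satisfy three properties: every vertex lies in some bag; for every edge, both endpoints lie together in some bag; and for every vertex, the bags containing it form a connected subtree. Here vertex f appears in no bag, so the decomposition is invalid.

No — vertex f appears in no bag.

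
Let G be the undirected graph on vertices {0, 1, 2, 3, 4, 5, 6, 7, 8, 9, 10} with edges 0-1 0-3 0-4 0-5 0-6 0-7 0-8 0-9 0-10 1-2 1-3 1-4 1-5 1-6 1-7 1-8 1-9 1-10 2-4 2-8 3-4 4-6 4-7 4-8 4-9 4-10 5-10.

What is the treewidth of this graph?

A width-3 tree decomposition is:
Bags: B1 = {0, 1, 4, 10}  B2 = {0, 1, 4, 8}  B3 = {1, 2, 4, 8}  B4 = {0, 1, 3, 4}  B5 = {0, 1, 4, 7}  B6 = {0, 1, 5, 10}  B7 = {0, 1, 4, 6}  B8 = {0, 1, 4, 9}
Tree: B1–B2, B2–B3, B1–B4, B2–B5, B1–B6, B1–B7, B4–B8
Every bag has size at most 4, so the width is 4 − 1 = 3 and tw(G) ≤ 3. For the lower bound, the 4 vertices {0, 1, 3, 4} are pairwise adjacent, and any tree decomposition puts a clique entirely inside one bag — forcing width ≥ 3. Hence tw(G) = 3 exactly.

3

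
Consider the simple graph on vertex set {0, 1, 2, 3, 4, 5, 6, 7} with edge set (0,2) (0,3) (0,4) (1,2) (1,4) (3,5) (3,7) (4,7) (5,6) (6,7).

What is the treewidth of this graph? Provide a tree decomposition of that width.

Treewidth 2.
One optimal decomposition is:
Bags: B1 = {0, 1, 2}  B2 = {0, 1, 4}  B3 = {0, 3, 4}  B4 = {3, 4, 7}  B5 = {3, 5, 7}  B6 = {5, 6, 7}
Tree: B1–B2, B2–B3, B3–B4, B4–B5, B5–B6

Each bag holds 3 vertices, so the decomposition has width 2, which upper-bounds the treewidth. Since 2–1–4–0–2 is a cycle in G, G is not acyclic. Forests are exactly the graphs of treewidth ≤ 1, so tw(G) ≥ 2. Therefore the treewidth is 2.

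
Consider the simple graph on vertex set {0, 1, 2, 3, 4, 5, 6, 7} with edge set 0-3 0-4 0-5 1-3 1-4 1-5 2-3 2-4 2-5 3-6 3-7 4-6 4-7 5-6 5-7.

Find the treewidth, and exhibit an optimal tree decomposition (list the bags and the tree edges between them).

Every bag has size at most 4, so the width is 4 − 1 = 3 and tw(G) ≤ 3. For the lower bound: the 4 vertex sets {2,5}, {0,4}, {3}, {1} are disjoint, each induces a connected subgraph, and every pair is joined by at least one edge of G. Contracting each set to a single vertex therefore yields K_{4} as a minor, and since treewidth is minor-monotone, tw(G) ≥ tw(K_{4}) = 3. Hence tw(G) = 3 exactly.

Treewidth 3.
One such decomposition:
Bags: B1 = {2, 3, 4, 5}  B2 = {0, 3, 4, 5}  B3 = {1, 3, 4, 5}  B4 = {3, 4, 5, 7}  B5 = {3, 4, 5, 6}
Tree: B1–B2, B2–B3, B3–B4, B4–B5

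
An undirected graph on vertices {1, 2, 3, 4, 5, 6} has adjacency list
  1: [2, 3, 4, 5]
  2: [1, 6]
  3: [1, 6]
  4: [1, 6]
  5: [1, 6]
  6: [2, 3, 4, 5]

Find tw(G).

2

A width-2 tree decomposition is:
Bags: B1 = {1, 5, 6}  B2 = {1, 4, 6}  B3 = {1, 2, 6}  B4 = {1, 3, 6}
Tree: B1–B2, B2–B3, B3–B4
Each bag holds 3 vertices, so the decomposition has width 2, which upper-bounds the treewidth. Since 1–5–6–4–1 is a cycle in G, G is not acyclic. Forests are exactly the graphs of treewidth ≤ 1, so tw(G) ≥ 2. Therefore the treewidth is 2.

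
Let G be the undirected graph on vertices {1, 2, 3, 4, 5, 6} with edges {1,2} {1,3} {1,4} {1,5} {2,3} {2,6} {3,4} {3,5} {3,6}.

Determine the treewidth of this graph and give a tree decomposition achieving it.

Treewidth 2.
One optimal decomposition is:
Bags: B1 = {1, 3, 4}  B2 = {1, 2, 3}  B3 = {1, 3, 5}  B4 = {2, 3, 6}
Tree: B1–B2, B1–B3, B2–B4

The largest bag has 3 vertices, giving width 2; this decomposition certifies tw(G) ≤ 2. On the other hand G contains the 3-clique {1, 2, 3}. A clique must lie in a single bag of any decomposition, so no decomposition can have width below 2. Combining the bounds, tw(G) = 2.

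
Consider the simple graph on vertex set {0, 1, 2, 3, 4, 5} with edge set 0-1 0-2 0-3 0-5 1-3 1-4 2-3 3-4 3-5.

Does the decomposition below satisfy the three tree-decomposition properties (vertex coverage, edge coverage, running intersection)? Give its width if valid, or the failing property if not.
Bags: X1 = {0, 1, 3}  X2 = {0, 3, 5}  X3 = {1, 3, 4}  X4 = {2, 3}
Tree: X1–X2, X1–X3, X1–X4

A tree decomposition must satisfy three properties: every vertex lies in some bag; for every edge, both endpoints lie together in some bag; and for every vertex, the bags containing it form a connected subtree. Here edge (0,2) lies in no bag, so the decomposition is invalid.

No — edge (0,2) lies in no bag.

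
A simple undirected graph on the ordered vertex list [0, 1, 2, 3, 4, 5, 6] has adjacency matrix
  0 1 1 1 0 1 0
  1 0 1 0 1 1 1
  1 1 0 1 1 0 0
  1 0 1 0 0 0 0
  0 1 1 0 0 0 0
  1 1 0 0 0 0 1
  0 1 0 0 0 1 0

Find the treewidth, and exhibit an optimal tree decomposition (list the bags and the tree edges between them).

The largest bag has 3 vertices, giving width 2; this decomposition certifies tw(G) ≤ 2. On the other hand G contains the 3-clique {0, 1, 2}. A clique must lie in a single bag of any decomposition, so no decomposition can have width below 2. Hence tw(G) = 2 exactly.

Treewidth 2.
One optimal decomposition is:
Bags: B1 = {1, 5, 6}  B2 = {0, 1, 5}  B3 = {0, 1, 2}  B4 = {0, 2, 3}  B5 = {1, 2, 4}
Tree: B1–B2, B2–B3, B3–B4, B3–B5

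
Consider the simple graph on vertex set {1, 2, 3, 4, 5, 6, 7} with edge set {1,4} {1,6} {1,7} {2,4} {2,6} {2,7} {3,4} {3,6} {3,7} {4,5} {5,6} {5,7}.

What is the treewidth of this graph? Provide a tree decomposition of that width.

Every bag has size at most 4, so the width is 4 − 1 = 3 and tw(G) ≤ 3. For the lower bound: the 4 vertex sets {2,6}, {3,7}, {4}, {5} are disjoint, each induces a connected subgraph, and every pair is joined by at least one edge of G. Contracting each set to a single vertex therefore yields K_{4} as a minor, and since treewidth is minor-monotone, tw(G) ≥ tw(K_{4}) = 3. The upper and lower bounds meet at 3, so that is the treewidth.

Treewidth 3.
One such decomposition:
Bags: B1 = {2, 4, 6, 7}  B2 = {3, 4, 6, 7}  B3 = {4, 5, 6, 7}  B4 = {1, 4, 6, 7}
Tree: B1–B2, B2–B3, B3–B4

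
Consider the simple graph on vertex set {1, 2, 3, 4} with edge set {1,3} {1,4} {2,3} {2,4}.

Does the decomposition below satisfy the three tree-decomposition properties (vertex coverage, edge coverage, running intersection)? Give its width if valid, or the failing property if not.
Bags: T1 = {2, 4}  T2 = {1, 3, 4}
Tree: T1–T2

A tree decomposition must satisfy three properties: every vertex lies in some bag; for every edge, both endpoints lie together in some bag; and for every vertex, the bags containing it form a connected subtree. Here edge (3,2) lies in no bag, so the decomposition is invalid.

No — edge (3,2) lies in no bag.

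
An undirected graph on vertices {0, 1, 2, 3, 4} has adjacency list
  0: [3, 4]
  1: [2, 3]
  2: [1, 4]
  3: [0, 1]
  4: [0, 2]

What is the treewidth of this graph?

A width-2 tree decomposition is:
Bags: B1 = {0, 2, 4}  B2 = {0, 1, 2}  B3 = {0, 1, 3}
Tree: B1–B2, B2–B3
The largest bag has 3 vertices, giving width 2; this decomposition certifies tw(G) ≤ 2. Since 0–4–2–1–3–0 is a cycle in G, G is not acyclic. Forests are exactly the graphs of treewidth ≤ 1, so tw(G) ≥ 2. Therefore the treewidth is 2.

2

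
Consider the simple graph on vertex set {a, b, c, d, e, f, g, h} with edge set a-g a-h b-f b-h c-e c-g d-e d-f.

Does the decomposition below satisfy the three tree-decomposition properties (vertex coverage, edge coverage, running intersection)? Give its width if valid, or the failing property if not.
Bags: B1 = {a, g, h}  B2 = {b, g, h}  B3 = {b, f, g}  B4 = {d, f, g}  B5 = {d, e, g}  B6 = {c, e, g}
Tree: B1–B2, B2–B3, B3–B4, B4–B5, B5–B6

Yes; width 2.

Vertex coverage: the bags together contain {a, b, c, d, e, f, g, h}, the full vertex set. Edge coverage: each edge of G has both endpoints in at least one bag. Running intersection: for every vertex, the bags containing it form a connected subtree. All three properties hold, so this is a valid tree decomposition of width max|bag| − 1 = 2, and hence tw(G) ≤ 2.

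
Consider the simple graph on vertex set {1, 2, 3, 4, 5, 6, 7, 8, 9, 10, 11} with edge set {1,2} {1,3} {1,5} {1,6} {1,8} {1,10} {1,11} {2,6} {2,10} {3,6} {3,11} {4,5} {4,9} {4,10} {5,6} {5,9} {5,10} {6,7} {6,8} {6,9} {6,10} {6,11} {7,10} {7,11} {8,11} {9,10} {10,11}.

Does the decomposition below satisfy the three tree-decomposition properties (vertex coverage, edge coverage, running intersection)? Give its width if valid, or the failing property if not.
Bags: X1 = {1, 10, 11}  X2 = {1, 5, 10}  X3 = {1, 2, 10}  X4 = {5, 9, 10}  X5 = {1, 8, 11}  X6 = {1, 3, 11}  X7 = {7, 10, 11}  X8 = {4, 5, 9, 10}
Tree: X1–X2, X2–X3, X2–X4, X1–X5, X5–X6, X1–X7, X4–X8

A tree decomposition must satisfy three properties: every vertex lies in some bag; for every edge, both endpoints lie together in some bag; and for every vertex, the bags containing it form a connected subtree. Here vertex 6 appears in no bag, so the decomposition is invalid.

No — vertex 6 appears in no bag.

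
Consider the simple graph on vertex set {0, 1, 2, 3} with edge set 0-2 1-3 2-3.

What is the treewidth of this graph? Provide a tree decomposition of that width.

Treewidth 1.
Bags: B1 = {1, 3}  B2 = {2, 3}  B3 = {0, 2}
Tree: B1–B2, B2–B3

Each bag holds 2 vertices, so the decomposition has width 1, which upper-bounds the treewidth. Any graph with an edge has treewidth ≥ 1, and G has the edge 3–1. Combining the bounds, tw(G) = 1.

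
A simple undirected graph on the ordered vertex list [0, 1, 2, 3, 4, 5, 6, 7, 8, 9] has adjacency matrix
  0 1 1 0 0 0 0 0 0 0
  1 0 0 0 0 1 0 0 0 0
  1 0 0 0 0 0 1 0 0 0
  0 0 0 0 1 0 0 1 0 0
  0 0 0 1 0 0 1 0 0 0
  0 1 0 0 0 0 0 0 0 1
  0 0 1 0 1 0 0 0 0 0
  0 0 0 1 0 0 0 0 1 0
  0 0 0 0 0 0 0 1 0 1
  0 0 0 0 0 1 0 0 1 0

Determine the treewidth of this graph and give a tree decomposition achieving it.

Treewidth 2.
One such decomposition:
Bags: B1 = {7, 8, 9}  B2 = {5, 7, 9}  B3 = {1, 5, 7}  B4 = {0, 1, 7}  B5 = {0, 2, 7}  B6 = {2, 6, 7}  B7 = {4, 6, 7}  B8 = {3, 4, 7}
Tree: B1–B2, B2–B3, B3–B4, B4–B5, B5–B6, B6–B7, B7–B8

Each bag holds 3 vertices, so the decomposition has width 2, which upper-bounds the treewidth. Since 7–8–9–5–1–0–2–6–4–3–7 is a cycle in G, G is not acyclic. Forests are exactly the graphs of treewidth ≤ 1, so tw(G) ≥ 2. Therefore the treewidth is 2.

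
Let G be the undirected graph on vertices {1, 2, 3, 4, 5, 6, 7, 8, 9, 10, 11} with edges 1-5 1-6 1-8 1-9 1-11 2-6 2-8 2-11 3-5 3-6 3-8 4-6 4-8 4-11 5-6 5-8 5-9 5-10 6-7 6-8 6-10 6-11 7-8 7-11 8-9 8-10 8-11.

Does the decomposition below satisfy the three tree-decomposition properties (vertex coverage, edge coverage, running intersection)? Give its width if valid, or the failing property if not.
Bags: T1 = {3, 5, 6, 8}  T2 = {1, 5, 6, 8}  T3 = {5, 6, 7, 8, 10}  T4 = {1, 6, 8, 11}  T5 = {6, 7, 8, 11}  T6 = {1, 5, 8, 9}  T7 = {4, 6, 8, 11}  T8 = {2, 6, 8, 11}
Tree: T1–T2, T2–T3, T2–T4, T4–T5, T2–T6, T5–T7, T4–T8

No — bags containing vertex 7 are not connected in the tree.

A tree decomposition must satisfy three properties: every vertex lies in some bag; for every edge, both endpoints lie together in some bag; and for every vertex, the bags containing it form a connected subtree. Here bags containing vertex 7 are not connected in the tree, so the decomposition is invalid.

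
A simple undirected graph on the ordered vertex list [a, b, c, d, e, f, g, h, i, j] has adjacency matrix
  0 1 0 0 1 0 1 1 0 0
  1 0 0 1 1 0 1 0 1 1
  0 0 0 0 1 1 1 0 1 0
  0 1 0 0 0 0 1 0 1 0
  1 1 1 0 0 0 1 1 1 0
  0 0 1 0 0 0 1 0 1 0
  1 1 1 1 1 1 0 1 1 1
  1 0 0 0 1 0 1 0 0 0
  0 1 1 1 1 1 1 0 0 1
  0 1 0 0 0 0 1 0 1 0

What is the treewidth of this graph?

A width-3 tree decomposition is:
Bags: B1 = {b, d, g, i}  B2 = {b, g, i, j}  B3 = {b, e, g, i}  B4 = {c, e, g, i}  B5 = {c, f, g, i}  B6 = {a, b, e, g}  B7 = {a, e, g, h}
Tree: B1–B2, B1–B3, B3–B4, B4–B5, B3–B6, B6–B7
Each bag holds 4 vertices, so the decomposition has width 3, which upper-bounds the treewidth. Conversely, {a, e, g, h} is a clique of size 4, and the vertices of any clique must share a bag in every tree decomposition; so some bag has ≥ 4 vertices and tw(G) ≥ 3. Therefore the treewidth is 3.

3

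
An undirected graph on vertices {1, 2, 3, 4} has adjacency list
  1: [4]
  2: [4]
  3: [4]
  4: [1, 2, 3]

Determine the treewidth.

A width-1 tree decomposition is:
Bags: B1 = {1, 4}  B2 = {3, 4}  B3 = {2, 4}
Tree: B1–B2, B2–B3
Each bag holds 2 vertices, so the decomposition has width 1, which upper-bounds the treewidth. G has an edge, so its treewidth is at least 1. Therefore the treewidth is 1.

1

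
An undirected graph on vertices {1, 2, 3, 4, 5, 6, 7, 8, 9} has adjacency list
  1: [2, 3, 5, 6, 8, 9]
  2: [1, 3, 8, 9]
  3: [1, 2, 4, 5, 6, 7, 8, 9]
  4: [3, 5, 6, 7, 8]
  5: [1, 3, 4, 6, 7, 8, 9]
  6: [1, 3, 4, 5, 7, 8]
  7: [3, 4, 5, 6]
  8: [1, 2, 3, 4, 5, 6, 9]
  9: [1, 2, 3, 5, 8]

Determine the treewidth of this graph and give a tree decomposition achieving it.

Treewidth 4.
One such decomposition:
Bags: B1 = {3, 4, 5, 6, 8}  B2 = {1, 3, 5, 6, 8}  B3 = {1, 3, 5, 8, 9}  B4 = {3, 4, 5, 6, 7}  B5 = {1, 2, 3, 8, 9}
Tree: B1–B2, B2–B3, B1–B4, B3–B5

Every bag has size at most 5, so the width is 5 − 1 = 4 and tw(G) ≤ 4. On the other hand G contains the 5-clique {1, 2, 3, 8, 9}. A clique must lie in a single bag of any decomposition, so no decomposition can have width below 4. Therefore the treewidth is 4.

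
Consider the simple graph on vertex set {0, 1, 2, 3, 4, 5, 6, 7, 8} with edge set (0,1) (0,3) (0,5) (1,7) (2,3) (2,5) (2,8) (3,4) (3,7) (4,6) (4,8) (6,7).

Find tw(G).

3

A width-3 tree decomposition is:
Bags: B1 = {2, 4, 6, 8}  B2 = {2, 3, 4, 6}  B3 = {2, 3, 6, 7}  B4 = {2, 3, 5, 7}  B5 = {0, 3, 5, 7}  B6 = {0, 1, 5, 7}
Tree: B1–B2, B2–B3, B3–B4, B4–B5, B5–B6
Each bag holds 4 vertices, so the decomposition has width 3, which upper-bounds the treewidth. For the lower bound: the 4 vertex sets {4,6,8}, {2}, {3}, {0,1,5,7} are disjoint, each induces a connected subgraph, and every pair is joined by at least one edge of G. Contracting each set to a single vertex therefore yields K_{4} as a minor, and since treewidth is minor-monotone, tw(G) ≥ tw(K_{4}) = 3. Therefore the treewidth is 3.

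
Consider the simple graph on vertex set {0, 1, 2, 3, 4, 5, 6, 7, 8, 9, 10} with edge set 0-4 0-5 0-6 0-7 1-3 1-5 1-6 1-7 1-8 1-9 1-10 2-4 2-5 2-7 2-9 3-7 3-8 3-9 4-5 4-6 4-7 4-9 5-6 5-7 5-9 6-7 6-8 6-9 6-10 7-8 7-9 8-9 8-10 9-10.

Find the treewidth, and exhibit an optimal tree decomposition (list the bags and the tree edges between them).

Treewidth 4.
One optimal decomposition is:
Bags: B1 = {1, 5, 6, 7, 9}  B2 = {4, 5, 6, 7, 9}  B3 = {1, 6, 7, 8, 9}  B4 = {1, 6, 8, 9, 10}  B5 = {1, 3, 7, 8, 9}  B6 = {2, 4, 5, 7, 9}  B7 = {0, 4, 5, 6, 7}
Tree: B1–B2, B1–B3, B3–B4, B3–B5, B2–B6, B2–B7

Each bag holds 5 vertices, so the decomposition has width 4, which upper-bounds the treewidth. For the lower bound, the 5 vertices {1, 6, 8, 9, 10} are pairwise adjacent, and any tree decomposition puts a clique entirely inside one bag — forcing width ≥ 4. Hence tw(G) = 4 exactly.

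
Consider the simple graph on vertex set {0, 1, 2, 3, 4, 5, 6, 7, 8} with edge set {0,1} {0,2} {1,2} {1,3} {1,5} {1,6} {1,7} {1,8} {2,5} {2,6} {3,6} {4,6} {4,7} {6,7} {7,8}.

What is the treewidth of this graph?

A width-2 tree decomposition is:
Bags: B1 = {1, 2, 6}  B2 = {1, 2, 5}  B3 = {0, 1, 2}  B4 = {1, 3, 6}  B5 = {1, 6, 7}  B6 = {1, 7, 8}  B7 = {4, 6, 7}
Tree: B1–B2, B2–B3, B1–B4, B4–B5, B5–B6, B5–B7
Each bag holds 3 vertices, so the decomposition has width 2, which upper-bounds the treewidth. Conversely, {1, 7, 8} is a clique of size 3, and the vertices of any clique must share a bag in every tree decomposition; so some bag has ≥ 3 vertices and tw(G) ≥ 2. Hence tw(G) = 2 exactly.

2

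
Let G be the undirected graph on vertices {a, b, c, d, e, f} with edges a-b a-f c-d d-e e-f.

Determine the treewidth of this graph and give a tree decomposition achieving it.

Each bag holds 2 vertices, so the decomposition has width 1, which upper-bounds the treewidth. Since G has at least one edge (e.g. b–a), it is not an edgeless graph, so tw(G) ≥ 1. Therefore the treewidth is 1.

Treewidth 1.
One such decomposition:
Bags: B1 = {a, b}  B2 = {a, f}  B3 = {e, f}  B4 = {d, e}  B5 = {c, d}
Tree: B1–B2, B2–B3, B3–B4, B4–B5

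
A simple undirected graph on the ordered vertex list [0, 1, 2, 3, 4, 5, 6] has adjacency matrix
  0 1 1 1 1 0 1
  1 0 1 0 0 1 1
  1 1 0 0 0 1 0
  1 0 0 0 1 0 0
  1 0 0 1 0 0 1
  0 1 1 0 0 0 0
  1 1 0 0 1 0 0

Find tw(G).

2

A width-2 tree decomposition is:
Bags: B1 = {0, 1, 6}  B2 = {0, 4, 6}  B3 = {0, 1, 2}  B4 = {1, 2, 5}  B5 = {0, 3, 4}
Tree: B1–B2, B1–B3, B3–B4, B2–B5
The largest bag has 3 vertices, giving width 2; this decomposition certifies tw(G) ≤ 2. Conversely, {0, 1, 2} is a clique of size 3, and the vertices of any clique must share a bag in every tree decomposition; so some bag has ≥ 3 vertices and tw(G) ≥ 2. The upper and lower bounds meet at 2, so that is the treewidth.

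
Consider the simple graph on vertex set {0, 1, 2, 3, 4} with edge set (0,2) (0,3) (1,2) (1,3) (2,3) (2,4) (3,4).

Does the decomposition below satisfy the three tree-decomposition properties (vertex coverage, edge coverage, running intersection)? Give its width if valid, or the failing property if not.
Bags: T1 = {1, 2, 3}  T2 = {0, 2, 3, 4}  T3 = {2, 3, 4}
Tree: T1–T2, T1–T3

No — bags containing vertex 4 are not connected in the tree.

A tree decomposition must satisfy three properties: every vertex lies in some bag; for every edge, both endpoints lie together in some bag; and for every vertex, the bags containing it form a connected subtree. Here bags containing vertex 4 are not connected in the tree, so the decomposition is invalid.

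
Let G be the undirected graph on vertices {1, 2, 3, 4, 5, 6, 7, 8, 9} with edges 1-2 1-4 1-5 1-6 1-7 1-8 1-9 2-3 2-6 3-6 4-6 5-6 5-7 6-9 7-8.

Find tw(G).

2

A width-2 tree decomposition is:
Bags: B1 = {1, 5, 6}  B2 = {1, 2, 6}  B3 = {2, 3, 6}  B4 = {1, 6, 9}  B5 = {1, 5, 7}  B6 = {1, 7, 8}  B7 = {1, 4, 6}
Tree: B1–B2, B2–B3, B2–B4, B1–B5, B5–B6, B1–B7
Every bag has size at most 3, so the width is 3 − 1 = 2 and tw(G) ≤ 2. Conversely, {1, 7, 8} is a clique of size 3, and the vertices of any clique must share a bag in every tree decomposition; so some bag has ≥ 3 vertices and tw(G) ≥ 2. Therefore the treewidth is 2.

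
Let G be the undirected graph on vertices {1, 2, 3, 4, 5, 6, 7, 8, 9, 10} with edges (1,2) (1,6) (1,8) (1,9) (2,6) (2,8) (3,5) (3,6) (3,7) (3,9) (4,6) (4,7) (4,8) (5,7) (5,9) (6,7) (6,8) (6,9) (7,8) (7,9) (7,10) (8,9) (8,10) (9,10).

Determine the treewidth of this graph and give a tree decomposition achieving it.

Treewidth 3.
One optimal decomposition is:
Bags: B1 = {7, 8, 9, 10}  B2 = {6, 7, 8, 9}  B3 = {3, 6, 7, 9}  B4 = {1, 6, 8, 9}  B5 = {1, 2, 6, 8}  B6 = {3, 5, 7, 9}  B7 = {4, 6, 7, 8}
Tree: B1–B2, B2–B3, B2–B4, B4–B5, B3–B6, B2–B7

The largest bag has 4 vertices, giving width 3; this decomposition certifies tw(G) ≤ 3. On the other hand G contains the 4-clique {7, 8, 9, 10}. A clique must lie in a single bag of any decomposition, so no decomposition can have width below 3. Hence tw(G) = 3 exactly.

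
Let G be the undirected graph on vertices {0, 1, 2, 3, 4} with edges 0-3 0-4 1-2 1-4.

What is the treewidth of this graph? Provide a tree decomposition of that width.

Treewidth 1.
One optimal decomposition is:
Bags: B1 = {1, 4}  B2 = {0, 4}  B3 = {0, 3}  B4 = {1, 2}
Tree: B1–B2, B2–B3, B1–B4

Each bag holds 2 vertices, so the decomposition has width 1, which upper-bounds the treewidth. Since G has at least one edge (e.g. 4–1), it is not an edgeless graph, so tw(G) ≥ 1. Hence tw(G) = 1 exactly.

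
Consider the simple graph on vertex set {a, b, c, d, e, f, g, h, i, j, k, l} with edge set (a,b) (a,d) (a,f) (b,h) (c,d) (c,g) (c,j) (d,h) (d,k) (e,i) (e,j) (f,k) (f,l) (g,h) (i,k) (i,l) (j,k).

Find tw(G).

3

A width-3 tree decomposition is:
Bags: B1 = {e, f, i, l}  B2 = {e, f, i, k}  B3 = {e, f, j, k}  B4 = {a, f, j, k}  B5 = {a, d, j, k}  B6 = {a, c, d, j}  B7 = {a, b, c, d}  B8 = {b, c, d, h}  B9 = {b, c, g, h}
Tree: B1–B2, B2–B3, B3–B4, B4–B5, B5–B6, B6–B7, B7–B8, B8–B9
Each bag holds 4 vertices, so the decomposition has width 3, which upper-bounds the treewidth. For the lower bound: the 4 vertex sets {e,i,l}, {f}, {k}, {a,c,d,j} are disjoint, each induces a connected subgraph, and every pair is joined by at least one edge of G. Contracting each set to a single vertex therefore yields K_{4} as a minor, and since treewidth is minor-monotone, tw(G) ≥ tw(K_{4}) = 3. The upper and lower bounds meet at 3, so that is the treewidth.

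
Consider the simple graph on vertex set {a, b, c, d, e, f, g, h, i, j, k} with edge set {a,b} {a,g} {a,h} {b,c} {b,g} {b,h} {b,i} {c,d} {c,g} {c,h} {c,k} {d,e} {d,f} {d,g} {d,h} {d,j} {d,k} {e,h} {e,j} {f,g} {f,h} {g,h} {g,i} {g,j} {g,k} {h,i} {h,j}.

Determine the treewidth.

3

A width-3 tree decomposition is:
Bags: B1 = {c, d, g, h}  B2 = {b, c, g, h}  B3 = {a, b, g, h}  B4 = {c, d, g, k}  B5 = {d, g, h, j}  B6 = {b, g, h, i}  B7 = {d, e, h, j}  B8 = {d, f, g, h}
Tree: B1–B2, B2–B3, B1–B4, B1–B5, B2–B6, B5–B7, B5–B8
The largest bag has 4 vertices, giving width 3; this decomposition certifies tw(G) ≤ 3. Conversely, {d, g, h, j} is a clique of size 4, and the vertices of any clique must share a bag in every tree decomposition; so some bag has ≥ 4 vertices and tw(G) ≥ 3. The upper and lower bounds meet at 3, so that is the treewidth.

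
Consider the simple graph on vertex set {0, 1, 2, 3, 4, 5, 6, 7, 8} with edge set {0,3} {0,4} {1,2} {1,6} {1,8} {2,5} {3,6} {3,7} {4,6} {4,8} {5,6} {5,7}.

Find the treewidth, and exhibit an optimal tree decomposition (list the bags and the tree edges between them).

Treewidth 3.
One such decomposition:
Bags: B1 = {0, 3, 4, 8}  B2 = {3, 4, 6, 8}  B3 = {1, 3, 6, 8}  B4 = {1, 3, 6, 7}  B5 = {1, 5, 6, 7}  B6 = {1, 2, 5, 7}
Tree: B1–B2, B2–B3, B3–B4, B4–B5, B5–B6

The largest bag has 4 vertices, giving width 3; this decomposition certifies tw(G) ≤ 3. For the lower bound: the 4 vertex sets {0,4,8}, {3}, {6}, {1,2,5,7} are disjoint, each induces a connected subgraph, and every pair is joined by at least one edge of G. Contracting each set to a single vertex therefore yields K_{4} as a minor, and since treewidth is minor-monotone, tw(G) ≥ tw(K_{4}) = 3. Combining the bounds, tw(G) = 3.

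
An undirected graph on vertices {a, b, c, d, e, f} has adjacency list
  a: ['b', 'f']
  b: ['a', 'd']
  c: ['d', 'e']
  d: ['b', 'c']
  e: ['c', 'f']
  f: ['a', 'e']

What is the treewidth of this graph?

A width-2 tree decomposition is:
Bags: B1 = {a, e, f}  B2 = {a, c, e}  B3 = {a, c, d}  B4 = {a, b, d}
Tree: B1–B2, B2–B3, B3–B4
Every bag has size at most 3, so the width is 3 − 1 = 2 and tw(G) ≤ 2. Since a–f–e–c–d–b–a is a cycle in G, G is not acyclic. Forests are exactly the graphs of treewidth ≤ 1, so tw(G) ≥ 2. The upper and lower bounds meet at 2, so that is the treewidth.

2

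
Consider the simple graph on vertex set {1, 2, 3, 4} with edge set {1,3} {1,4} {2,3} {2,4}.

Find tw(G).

2

A width-2 tree decomposition is:
Bags: B1 = {2, 3, 4}  B2 = {1, 3, 4}
Tree: B1–B2
The largest bag has 3 vertices, giving width 2; this decomposition certifies tw(G) ≤ 2. Since 3–2–4–1–3 is a cycle in G, G is not acyclic. Forests are exactly the graphs of treewidth ≤ 1, so tw(G) ≥ 2. Therefore the treewidth is 2.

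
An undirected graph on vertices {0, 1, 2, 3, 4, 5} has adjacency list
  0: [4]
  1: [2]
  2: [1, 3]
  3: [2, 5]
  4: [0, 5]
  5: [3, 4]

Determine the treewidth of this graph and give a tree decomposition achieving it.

Treewidth 1.
Bags: B1 = {0, 4}  B2 = {4, 5}  B3 = {3, 5}  B4 = {2, 3}  B5 = {1, 2}
Tree: B1–B2, B2–B3, B3–B4, B4–B5

The largest bag has 2 vertices, giving width 1; this decomposition certifies tw(G) ≤ 1. Any graph with an edge has treewidth ≥ 1, and G has the edge 0–4. Hence tw(G) = 1 exactly.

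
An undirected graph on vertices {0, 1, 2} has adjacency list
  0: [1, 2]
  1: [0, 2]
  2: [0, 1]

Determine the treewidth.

A width-2 tree decomposition is:
Bags: B1 = {0, 1, 2}
Tree: (single bag)
A single bag containing all 3 vertices is trivially a valid decomposition of width 2. For the lower bound, the 3 vertices {0, 1, 2} are pairwise adjacent, and any tree decomposition puts a clique entirely inside one bag — forcing width ≥ 2. Hence tw(G) = 2 exactly.

2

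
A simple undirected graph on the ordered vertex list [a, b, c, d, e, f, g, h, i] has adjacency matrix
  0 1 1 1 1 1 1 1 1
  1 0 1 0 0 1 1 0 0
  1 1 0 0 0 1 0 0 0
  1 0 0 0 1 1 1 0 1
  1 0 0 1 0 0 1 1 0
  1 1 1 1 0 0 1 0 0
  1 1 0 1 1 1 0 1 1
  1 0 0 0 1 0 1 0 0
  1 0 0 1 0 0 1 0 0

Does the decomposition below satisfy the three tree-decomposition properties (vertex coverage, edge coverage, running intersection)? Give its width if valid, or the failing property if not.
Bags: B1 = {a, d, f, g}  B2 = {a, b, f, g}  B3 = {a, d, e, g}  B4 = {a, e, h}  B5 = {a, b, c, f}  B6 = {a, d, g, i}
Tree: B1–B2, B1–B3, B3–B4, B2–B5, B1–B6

A tree decomposition must satisfy three properties: every vertex lies in some bag; for every edge, both endpoints lie together in some bag; and for every vertex, the bags containing it form a connected subtree. Here edge (g,h) lies in no bag, so the decomposition is invalid.

No — edge (g,h) lies in no bag.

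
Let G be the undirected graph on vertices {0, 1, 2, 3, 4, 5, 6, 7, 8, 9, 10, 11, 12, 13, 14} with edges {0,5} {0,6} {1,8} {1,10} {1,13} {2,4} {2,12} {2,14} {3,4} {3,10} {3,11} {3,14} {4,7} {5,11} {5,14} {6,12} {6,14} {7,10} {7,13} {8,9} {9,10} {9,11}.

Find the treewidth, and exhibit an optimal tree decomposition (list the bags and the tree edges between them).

Treewidth 3.
One such decomposition:
Bags: B1 = {1, 8, 9, 13}  B2 = {1, 9, 10, 13}  B3 = {7, 9, 10, 13}  B4 = {7, 9, 10, 11}  B5 = {3, 7, 10, 11}  B6 = {3, 4, 7, 11}  B7 = {3, 4, 5, 11}  B8 = {3, 4, 5, 14}  B9 = {2, 4, 5, 14}  B10 = {0, 2, 5, 14}  B11 = {0, 2, 6, 14}  B12 = {0, 2, 6, 12}
Tree: B1–B2, B2–B3, B3–B4, B4–B5, B5–B6, B6–B7, B7–B8, B8–B9, B9–B10, B10–B11, B11–B12

Every bag has size at most 4, so the width is 4 − 1 = 3 and tw(G) ≤ 3. For the lower bound: the 4 vertex sets {1,8,13}, {9}, {10}, {3,4,7,11} are disjoint, each induces a connected subgraph, and every pair is joined by at least one edge of G. Contracting each set to a single vertex therefore yields K_{4} as a minor, and since treewidth is minor-monotone, tw(G) ≥ tw(K_{4}) = 3. The upper and lower bounds meet at 3, so that is the treewidth.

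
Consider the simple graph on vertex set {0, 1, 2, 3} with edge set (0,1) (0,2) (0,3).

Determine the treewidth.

A width-1 tree decomposition is:
Bags: B1 = {0, 3}  B2 = {0, 1}  B3 = {0, 2}
Tree: B1–B2, B1–B3
The largest bag has 2 vertices, giving width 1; this decomposition certifies tw(G) ≤ 1. Since G has at least one edge (e.g. 3–0), it is not an edgeless graph, so tw(G) ≥ 1. Therefore the treewidth is 1.

1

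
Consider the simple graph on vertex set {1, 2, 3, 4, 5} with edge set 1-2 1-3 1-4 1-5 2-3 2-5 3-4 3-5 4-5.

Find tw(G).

A width-3 tree decomposition is:
Bags: B1 = {1, 3, 4, 5}  B2 = {1, 2, 3, 5}
Tree: B1–B2
The largest bag has 4 vertices, giving width 3; this decomposition certifies tw(G) ≤ 3. Conversely, {1, 2, 3, 5} is a clique of size 4, and the vertices of any clique must share a bag in every tree decomposition; so some bag has ≥ 4 vertices and tw(G) ≥ 3. The upper and lower bounds meet at 3, so that is the treewidth.

3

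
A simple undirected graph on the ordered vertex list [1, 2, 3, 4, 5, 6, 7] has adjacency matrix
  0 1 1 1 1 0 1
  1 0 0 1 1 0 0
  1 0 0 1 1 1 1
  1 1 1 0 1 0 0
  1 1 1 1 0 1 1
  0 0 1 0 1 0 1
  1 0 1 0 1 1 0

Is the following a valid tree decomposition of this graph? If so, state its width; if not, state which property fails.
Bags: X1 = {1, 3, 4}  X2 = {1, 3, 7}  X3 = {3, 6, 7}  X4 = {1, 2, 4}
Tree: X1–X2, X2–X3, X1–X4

No — vertex 5 appears in no bag.

A tree decomposition must satisfy three properties: every vertex lies in some bag; for every edge, both endpoints lie together in some bag; and for every vertex, the bags containing it form a connected subtree. Here vertex 5 appears in no bag, so the decomposition is invalid.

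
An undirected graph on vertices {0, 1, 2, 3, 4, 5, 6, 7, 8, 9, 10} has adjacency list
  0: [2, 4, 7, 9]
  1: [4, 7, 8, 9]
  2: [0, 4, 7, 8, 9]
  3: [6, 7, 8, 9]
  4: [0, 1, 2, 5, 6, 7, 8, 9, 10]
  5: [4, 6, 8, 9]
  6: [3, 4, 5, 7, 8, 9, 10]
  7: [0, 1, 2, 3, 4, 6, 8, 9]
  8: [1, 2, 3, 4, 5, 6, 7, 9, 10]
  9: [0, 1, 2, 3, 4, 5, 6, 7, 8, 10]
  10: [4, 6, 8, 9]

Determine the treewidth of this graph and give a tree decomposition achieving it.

Treewidth 4.
Bags: B1 = {4, 6, 7, 8, 9}  B2 = {4, 6, 8, 9, 10}  B3 = {2, 4, 7, 8, 9}  B4 = {3, 6, 7, 8, 9}  B5 = {1, 4, 7, 8, 9}  B6 = {0, 2, 4, 7, 9}  B7 = {4, 5, 6, 8, 9}
Tree: B1–B2, B1–B3, B1–B4, B3–B5, B3–B6, B2–B7

Each bag holds 5 vertices, so the decomposition has width 4, which upper-bounds the treewidth. On the other hand G contains the 5-clique {3, 6, 7, 8, 9}. A clique must lie in a single bag of any decomposition, so no decomposition can have width below 4. The upper and lower bounds meet at 4, so that is the treewidth.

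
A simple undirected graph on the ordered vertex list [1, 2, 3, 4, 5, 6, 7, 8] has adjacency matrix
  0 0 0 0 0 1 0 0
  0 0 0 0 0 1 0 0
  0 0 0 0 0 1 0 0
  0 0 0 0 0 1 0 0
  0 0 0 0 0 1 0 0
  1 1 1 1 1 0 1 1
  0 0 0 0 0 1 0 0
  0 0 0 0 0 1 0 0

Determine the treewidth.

A width-1 tree decomposition is:
Bags: B1 = {4, 6}  B2 = {6, 8}  B3 = {2, 6}  B4 = {6, 7}  B5 = {3, 6}  B6 = {1, 6}  B7 = {5, 6}
Tree: B1–B2, B2–B3, B2–B4, B1–B5, B3–B6, B1–B7
The largest bag has 2 vertices, giving width 1; this decomposition certifies tw(G) ≤ 1. G has an edge, so its treewidth is at least 1. Therefore the treewidth is 1.

1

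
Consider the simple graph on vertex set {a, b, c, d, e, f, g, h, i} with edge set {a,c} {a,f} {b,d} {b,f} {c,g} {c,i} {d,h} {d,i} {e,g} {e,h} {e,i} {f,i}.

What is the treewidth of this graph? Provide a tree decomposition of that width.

The largest bag has 4 vertices, giving width 3; this decomposition certifies tw(G) ≤ 3. For the lower bound: the 4 vertex sets {e,g,h}, {d}, {i}, {a,b,c,f} are disjoint, each induces a connected subgraph, and every pair is joined by at least one edge of G. Contracting each set to a single vertex therefore yields K_{4} as a minor, and since treewidth is minor-monotone, tw(G) ≥ tw(K_{4}) = 3. The upper and lower bounds meet at 3, so that is the treewidth.

Treewidth 3.
Bags: B1 = {d, e, g, h}  B2 = {d, e, g, i}  B3 = {c, d, g, i}  B4 = {b, c, d, i}  B5 = {b, c, f, i}  B6 = {a, b, c, f}
Tree: B1–B2, B2–B3, B3–B4, B4–B5, B5–B6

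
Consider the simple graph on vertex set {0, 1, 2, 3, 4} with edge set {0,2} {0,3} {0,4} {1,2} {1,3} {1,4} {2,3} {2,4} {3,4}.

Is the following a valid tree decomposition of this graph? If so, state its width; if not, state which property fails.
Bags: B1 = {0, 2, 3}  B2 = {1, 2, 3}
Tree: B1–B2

No — vertex 4 appears in no bag.

A tree decomposition must satisfy three properties: every vertex lies in some bag; for every edge, both endpoints lie together in some bag; and for every vertex, the bags containing it form a connected subtree. Here vertex 4 appears in no bag, so the decomposition is invalid.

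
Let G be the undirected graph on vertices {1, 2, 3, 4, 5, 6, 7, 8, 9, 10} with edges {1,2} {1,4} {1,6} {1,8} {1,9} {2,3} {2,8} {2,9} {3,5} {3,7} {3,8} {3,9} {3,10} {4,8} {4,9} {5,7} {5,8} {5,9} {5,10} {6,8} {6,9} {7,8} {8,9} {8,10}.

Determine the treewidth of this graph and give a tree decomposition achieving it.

Treewidth 3.
One such decomposition:
Bags: B1 = {3, 5, 8, 9}  B2 = {3, 5, 7, 8}  B3 = {3, 5, 8, 10}  B4 = {2, 3, 8, 9}  B5 = {1, 2, 8, 9}  B6 = {1, 4, 8, 9}  B7 = {1, 6, 8, 9}
Tree: B1–B2, B2–B3, B1–B4, B4–B5, B5–B6, B6–B7

Each bag holds 4 vertices, so the decomposition has width 3, which upper-bounds the treewidth. Conversely, {1, 2, 8, 9} is a clique of size 4, and the vertices of any clique must share a bag in every tree decomposition; so some bag has ≥ 4 vertices and tw(G) ≥ 3. The upper and lower bounds meet at 3, so that is the treewidth.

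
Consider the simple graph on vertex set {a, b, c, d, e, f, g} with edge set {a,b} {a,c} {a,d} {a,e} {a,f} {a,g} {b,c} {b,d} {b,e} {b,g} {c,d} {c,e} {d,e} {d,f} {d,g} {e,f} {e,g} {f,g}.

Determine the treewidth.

A width-4 tree decomposition is:
Bags: B1 = {a, b, d, e, g}  B2 = {a, b, c, d, e}  B3 = {a, d, e, f, g}
Tree: B1–B2, B1–B3
The largest bag has 5 vertices, giving width 4; this decomposition certifies tw(G) ≤ 4. On the other hand G contains the 5-clique {a, d, e, f, g}. A clique must lie in a single bag of any decomposition, so no decomposition can have width below 4. The upper and lower bounds meet at 4, so that is the treewidth.

4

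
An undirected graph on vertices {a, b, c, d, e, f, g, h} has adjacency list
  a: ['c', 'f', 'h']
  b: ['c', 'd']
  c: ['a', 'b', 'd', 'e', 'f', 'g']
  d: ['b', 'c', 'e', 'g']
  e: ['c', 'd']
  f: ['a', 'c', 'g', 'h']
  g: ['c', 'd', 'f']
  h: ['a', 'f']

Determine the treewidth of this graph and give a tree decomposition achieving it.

The largest bag has 3 vertices, giving width 2; this decomposition certifies tw(G) ≤ 2. Conversely, {a, f, h} is a clique of size 3, and the vertices of any clique must share a bag in every tree decomposition; so some bag has ≥ 3 vertices and tw(G) ≥ 2. The upper and lower bounds meet at 2, so that is the treewidth.

Treewidth 2.
One such decomposition:
Bags: B1 = {c, f, g}  B2 = {c, d, g}  B3 = {c, d, e}  B4 = {a, c, f}  B5 = {a, f, h}  B6 = {b, c, d}
Tree: B1–B2, B2–B3, B1–B4, B4–B5, B2–B6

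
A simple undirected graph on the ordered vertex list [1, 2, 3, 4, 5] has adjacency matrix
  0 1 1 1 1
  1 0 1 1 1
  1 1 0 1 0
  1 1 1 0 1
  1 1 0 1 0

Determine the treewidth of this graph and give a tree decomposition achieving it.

Treewidth 3.
One optimal decomposition is:
Bags: B1 = {1, 2, 3, 4}  B2 = {1, 2, 4, 5}
Tree: B1–B2

Every bag has size at most 4, so the width is 4 − 1 = 3 and tw(G) ≤ 3. On the other hand G contains the 4-clique {1, 2, 3, 4}. A clique must lie in a single bag of any decomposition, so no decomposition can have width below 3. Therefore the treewidth is 3.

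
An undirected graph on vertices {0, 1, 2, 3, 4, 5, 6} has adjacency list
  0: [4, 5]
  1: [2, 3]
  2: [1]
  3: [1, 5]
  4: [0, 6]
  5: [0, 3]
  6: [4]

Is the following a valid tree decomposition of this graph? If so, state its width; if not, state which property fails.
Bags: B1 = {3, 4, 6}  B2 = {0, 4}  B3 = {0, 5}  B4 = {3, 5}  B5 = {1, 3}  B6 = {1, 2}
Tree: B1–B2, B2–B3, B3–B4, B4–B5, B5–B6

A tree decomposition must satisfy three properties: every vertex lies in some bag; for every edge, both endpoints lie together in some bag; and for every vertex, the bags containing it form a connected subtree. Here bags containing vertex 3 are not connected in the tree, so the decomposition is invalid.

No — bags containing vertex 3 are not connected in the tree.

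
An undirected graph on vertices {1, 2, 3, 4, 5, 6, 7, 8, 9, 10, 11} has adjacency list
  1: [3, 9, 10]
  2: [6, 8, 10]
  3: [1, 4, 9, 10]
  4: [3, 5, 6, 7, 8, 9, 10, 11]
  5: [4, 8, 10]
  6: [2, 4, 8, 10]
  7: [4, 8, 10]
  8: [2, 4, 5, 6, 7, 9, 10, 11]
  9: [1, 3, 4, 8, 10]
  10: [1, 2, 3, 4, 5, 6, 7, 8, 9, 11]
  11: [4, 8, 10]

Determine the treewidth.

3

A width-3 tree decomposition is:
Bags: B1 = {4, 7, 8, 10}  B2 = {4, 8, 9, 10}  B3 = {4, 6, 8, 10}  B4 = {2, 6, 8, 10}  B5 = {4, 8, 10, 11}  B6 = {4, 5, 8, 10}  B7 = {3, 4, 9, 10}  B8 = {1, 3, 9, 10}
Tree: B1–B2, B2–B3, B3–B4, B3–B5, B3–B6, B2–B7, B7–B8
Each bag holds 4 vertices, so the decomposition has width 3, which upper-bounds the treewidth. On the other hand G contains the 4-clique {1, 3, 9, 10}. A clique must lie in a single bag of any decomposition, so no decomposition can have width below 3. Hence tw(G) = 3 exactly.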